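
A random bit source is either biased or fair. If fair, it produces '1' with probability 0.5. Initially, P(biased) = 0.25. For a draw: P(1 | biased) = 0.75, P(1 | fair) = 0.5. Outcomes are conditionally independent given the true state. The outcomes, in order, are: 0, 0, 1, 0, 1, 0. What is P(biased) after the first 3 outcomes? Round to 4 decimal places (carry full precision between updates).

After '0': P(biased) = 0.25·0.2500 / (0.25·0.2500 + 0.5·0.7500) ≈ 0.1429
After '0': P(biased) = 0.25·0.1429 / (0.25·0.1429 + 0.5·0.8571) ≈ 0.0769
After '1': P(biased) = 0.75·0.0769 / (0.75·0.0769 + 0.5·0.9231) ≈ 0.1111

0.1111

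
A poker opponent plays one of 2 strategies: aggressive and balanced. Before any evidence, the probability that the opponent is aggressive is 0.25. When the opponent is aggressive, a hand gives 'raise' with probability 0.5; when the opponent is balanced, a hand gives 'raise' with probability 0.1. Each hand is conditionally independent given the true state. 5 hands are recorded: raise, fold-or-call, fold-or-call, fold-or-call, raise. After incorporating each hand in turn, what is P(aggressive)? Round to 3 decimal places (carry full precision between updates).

Apply Bayes' rule sequentially, carrying P(aggressive) forward.
After 'raise': P(aggressive) = 0.5·0.2500 / (0.5·0.2500 + 0.1·0.7500) ≈ 0.6250
After 'fold-or-call': P(aggressive) = 0.5·0.6250 / (0.5·0.6250 + 0.9·0.3750) ≈ 0.4808
After 'fold-or-call': P(aggressive) = 0.5·0.4808 / (0.5·0.4808 + 0.9·0.5192) ≈ 0.3397
After 'fold-or-call': P(aggressive) = 0.5·0.3397 / (0.5·0.3397 + 0.9·0.6603) ≈ 0.2223
After 'raise': P(aggressive) = 0.5·0.2223 / (0.5·0.2223 + 0.1·0.7777) ≈ 0.5883

0.588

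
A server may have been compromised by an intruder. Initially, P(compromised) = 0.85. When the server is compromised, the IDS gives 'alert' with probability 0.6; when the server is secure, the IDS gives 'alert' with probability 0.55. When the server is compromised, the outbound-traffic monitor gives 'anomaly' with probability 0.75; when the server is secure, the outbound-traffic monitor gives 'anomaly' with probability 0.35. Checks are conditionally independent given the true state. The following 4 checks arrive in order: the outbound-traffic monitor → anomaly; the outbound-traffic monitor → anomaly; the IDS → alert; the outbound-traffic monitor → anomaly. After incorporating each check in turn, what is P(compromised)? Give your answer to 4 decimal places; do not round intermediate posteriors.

0.9838

After the outbound-traffic monitor='anomaly': P(compromised) = 0.75·0.8500 / (0.75·0.8500 + 0.35·0.1500) ≈ 0.9239
After the outbound-traffic monitor='anomaly': P(compromised) = 0.75·0.9239 / (0.75·0.9239 + 0.35·0.0761) ≈ 0.9630
After the IDS='alert': P(compromised) = 0.6·0.9630 / (0.6·0.9630 + 0.55·0.0370) ≈ 0.9660
After the outbound-traffic monitor='anomaly': P(compromised) = 0.75·0.9660 / (0.75·0.9660 + 0.35·0.0340) ≈ 0.9838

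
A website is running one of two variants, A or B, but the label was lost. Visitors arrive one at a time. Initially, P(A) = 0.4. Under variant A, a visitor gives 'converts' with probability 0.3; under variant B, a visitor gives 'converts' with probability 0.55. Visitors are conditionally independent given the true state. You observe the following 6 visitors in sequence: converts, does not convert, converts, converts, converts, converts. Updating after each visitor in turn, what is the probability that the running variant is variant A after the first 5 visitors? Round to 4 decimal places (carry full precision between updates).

0.0841

After 'converts': P(A) = 0.3·0.4000 / (0.3·0.4000 + 0.55·0.6000) ≈ 0.2667
After 'does not convert': P(A) = 0.7·0.2667 / (0.7·0.2667 + 0.45·0.7333) ≈ 0.3613
After 'converts': P(A) = 0.3·0.3613 / (0.3·0.3613 + 0.55·0.6387) ≈ 0.2358
After 'converts': P(A) = 0.3·0.2358 / (0.3·0.2358 + 0.55·0.7642) ≈ 0.1441
After 'converts': P(A) = 0.3·0.1441 / (0.3·0.1441 + 0.55·0.8559) ≈ 0.0841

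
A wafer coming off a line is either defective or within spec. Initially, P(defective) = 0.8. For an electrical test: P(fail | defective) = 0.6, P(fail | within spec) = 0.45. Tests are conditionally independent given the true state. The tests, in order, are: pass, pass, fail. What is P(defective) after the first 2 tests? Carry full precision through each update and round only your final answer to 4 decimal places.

Each posterior becomes the prior for the next update.
After 'pass': P(defective) = 0.4·0.8000 / (0.4·0.8000 + 0.55·0.2000) ≈ 0.7442
After 'pass': P(defective) = 0.4·0.7442 / (0.4·0.7442 + 0.55·0.2558) ≈ 0.6790

0.6790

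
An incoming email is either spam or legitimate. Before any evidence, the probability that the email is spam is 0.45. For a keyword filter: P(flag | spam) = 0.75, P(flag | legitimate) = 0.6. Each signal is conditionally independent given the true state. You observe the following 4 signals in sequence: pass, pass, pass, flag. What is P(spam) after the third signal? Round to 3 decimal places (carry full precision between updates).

After 'pass': P(spam) = 0.25·0.4500 / (0.25·0.4500 + 0.4·0.5500) ≈ 0.3383
After 'pass': P(spam) = 0.25·0.3383 / (0.25·0.3383 + 0.4·0.6617) ≈ 0.2422
After 'pass': P(spam) = 0.25·0.2422 / (0.25·0.2422 + 0.4·0.7578) ≈ 0.1665

0.166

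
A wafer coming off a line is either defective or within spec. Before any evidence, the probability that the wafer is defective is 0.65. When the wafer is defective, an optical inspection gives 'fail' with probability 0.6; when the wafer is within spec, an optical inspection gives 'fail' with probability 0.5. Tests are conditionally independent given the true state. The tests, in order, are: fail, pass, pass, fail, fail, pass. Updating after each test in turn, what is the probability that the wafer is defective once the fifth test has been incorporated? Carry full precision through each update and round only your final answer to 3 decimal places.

After 'fail': P(defective) = 0.6·0.6500 / (0.6·0.6500 + 0.5·0.3500) ≈ 0.6903
After 'pass': P(defective) = 0.4·0.6903 / (0.4·0.6903 + 0.5·0.3097) ≈ 0.6407
After 'pass': P(defective) = 0.4·0.6407 / (0.4·0.6407 + 0.5·0.3593) ≈ 0.5878
After 'fail': P(defective) = 0.6·0.5878 / (0.6·0.5878 + 0.5·0.4122) ≈ 0.6312
After 'fail': P(defective) = 0.6·0.6312 / (0.6·0.6312 + 0.5·0.3688) ≈ 0.6725

0.673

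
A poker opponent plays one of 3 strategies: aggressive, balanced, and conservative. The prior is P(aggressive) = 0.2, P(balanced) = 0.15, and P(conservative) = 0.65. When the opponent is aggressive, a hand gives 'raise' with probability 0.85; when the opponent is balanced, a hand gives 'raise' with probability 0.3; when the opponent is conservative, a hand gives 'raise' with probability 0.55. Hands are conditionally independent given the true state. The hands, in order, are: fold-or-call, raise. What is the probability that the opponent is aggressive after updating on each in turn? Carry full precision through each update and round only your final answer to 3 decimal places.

0.117

Apply Bayes' rule sequentially, carrying P(aggressive) forward.
After 'fold-or-call': normaliser = 0.15·0.2000 + 0.7·0.1500 + 0.45·0.6500; P(aggressive) ≈ 0.0702, P(balanced) ≈ 0.2456, P(conservative) ≈ 0.6842
After 'raise': normaliser = 0.85·0.0702 + 0.3·0.2456 + 0.55·0.6842; P(aggressive) ≈ 0.1170, P(balanced) ≈ 0.1446, P(conservative) ≈ 0.7384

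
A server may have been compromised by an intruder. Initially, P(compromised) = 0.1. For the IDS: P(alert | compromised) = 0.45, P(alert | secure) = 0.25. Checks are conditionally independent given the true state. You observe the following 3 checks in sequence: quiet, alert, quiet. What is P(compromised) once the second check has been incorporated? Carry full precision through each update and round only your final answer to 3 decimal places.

After 'quiet': P(compromised) = 0.55·0.1000 / (0.55·0.1000 + 0.75·0.9000) ≈ 0.0753
After 'alert': P(compromised) = 0.45·0.0753 / (0.45·0.0753 + 0.25·0.9247) ≈ 0.1279

0.128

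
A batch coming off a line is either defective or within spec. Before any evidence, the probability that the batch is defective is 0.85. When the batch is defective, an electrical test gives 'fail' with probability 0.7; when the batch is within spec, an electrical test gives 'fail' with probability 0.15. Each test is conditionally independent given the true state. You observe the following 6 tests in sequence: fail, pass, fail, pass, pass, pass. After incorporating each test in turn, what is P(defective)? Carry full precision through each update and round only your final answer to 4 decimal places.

After 'fail': P(defective) = 0.7·0.8500 / (0.7·0.8500 + 0.15·0.1500) ≈ 0.9636
After 'pass': P(defective) = 0.3·0.9636 / (0.3·0.9636 + 0.85·0.0364) ≈ 0.9032
After 'fail': P(defective) = 0.7·0.9032 / (0.7·0.9032 + 0.15·0.0968) ≈ 0.9776
After 'pass': P(defective) = 0.3·0.9776 / (0.3·0.9776 + 0.85·0.0224) ≈ 0.9389
After 'pass': P(defective) = 0.3·0.9389 / (0.3·0.9389 + 0.85·0.0611) ≈ 0.8444
After 'pass': P(defective) = 0.3·0.8444 / (0.3·0.8444 + 0.85·0.1556) ≈ 0.6569

0.6569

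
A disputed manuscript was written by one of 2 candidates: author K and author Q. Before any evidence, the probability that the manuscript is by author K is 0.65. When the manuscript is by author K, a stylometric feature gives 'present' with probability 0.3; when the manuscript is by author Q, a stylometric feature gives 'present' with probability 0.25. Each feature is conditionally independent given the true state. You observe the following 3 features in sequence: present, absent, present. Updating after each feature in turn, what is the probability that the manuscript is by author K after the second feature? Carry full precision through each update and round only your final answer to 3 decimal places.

After 'present': P(author K) = 0.3·0.6500 / (0.3·0.6500 + 0.25·0.3500) ≈ 0.6903
After 'absent': P(author K) = 0.7·0.6903 / (0.7·0.6903 + 0.75·0.3097) ≈ 0.6753

0.675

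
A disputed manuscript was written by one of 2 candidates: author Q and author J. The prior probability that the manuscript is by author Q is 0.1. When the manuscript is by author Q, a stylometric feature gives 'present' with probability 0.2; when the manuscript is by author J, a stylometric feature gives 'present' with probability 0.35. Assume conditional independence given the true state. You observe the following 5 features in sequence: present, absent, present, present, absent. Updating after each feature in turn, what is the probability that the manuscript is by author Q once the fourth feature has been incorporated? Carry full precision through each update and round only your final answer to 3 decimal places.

Apply Bayes' rule sequentially, carrying P(author Q) forward.
After 'present': P(author Q) = 0.2·0.1000 / (0.2·0.1000 + 0.35·0.9000) ≈ 0.0597
After 'absent': P(author Q) = 0.8·0.0597 / (0.8·0.0597 + 0.65·0.9403) ≈ 0.0725
After 'present': P(author Q) = 0.2·0.0725 / (0.2·0.0725 + 0.35·0.9275) ≈ 0.0427
After 'present': P(author Q) = 0.2·0.0427 / (0.2·0.0427 + 0.35·0.9573) ≈ 0.0249

0.025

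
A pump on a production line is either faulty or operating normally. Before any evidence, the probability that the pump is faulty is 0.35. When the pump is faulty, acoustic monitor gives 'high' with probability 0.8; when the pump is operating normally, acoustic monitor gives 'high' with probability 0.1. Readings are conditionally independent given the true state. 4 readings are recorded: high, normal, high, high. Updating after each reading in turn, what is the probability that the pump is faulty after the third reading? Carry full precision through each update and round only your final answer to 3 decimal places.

0.885

After 'high': P(faulty) = 0.8·0.3500 / (0.8·0.3500 + 0.1·0.6500) ≈ 0.8116
After 'normal': P(faulty) = 0.2·0.8116 / (0.2·0.8116 + 0.9·0.1884) ≈ 0.4891
After 'high': P(faulty) = 0.8·0.4891 / (0.8·0.4891 + 0.1·0.5109) ≈ 0.8845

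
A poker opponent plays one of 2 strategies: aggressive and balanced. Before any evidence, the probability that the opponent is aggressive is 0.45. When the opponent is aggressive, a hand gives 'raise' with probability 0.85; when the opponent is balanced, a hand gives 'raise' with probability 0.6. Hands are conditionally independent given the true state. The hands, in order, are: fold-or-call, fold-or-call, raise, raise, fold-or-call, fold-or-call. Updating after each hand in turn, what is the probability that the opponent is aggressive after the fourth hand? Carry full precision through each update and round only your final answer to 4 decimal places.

0.1876

Each posterior becomes the prior for the next update.
After 'fold-or-call': P(aggressive) = 0.15·0.4500 / (0.15·0.4500 + 0.4·0.5500) ≈ 0.2348
After 'fold-or-call': P(aggressive) = 0.15·0.2348 / (0.15·0.2348 + 0.4·0.7652) ≈ 0.1032
After 'raise': P(aggressive) = 0.85·0.1032 / (0.85·0.1032 + 0.6·0.8968) ≈ 0.1402
After 'raise': P(aggressive) = 0.85·0.1402 / (0.85·0.1402 + 0.6·0.8598) ≈ 0.1876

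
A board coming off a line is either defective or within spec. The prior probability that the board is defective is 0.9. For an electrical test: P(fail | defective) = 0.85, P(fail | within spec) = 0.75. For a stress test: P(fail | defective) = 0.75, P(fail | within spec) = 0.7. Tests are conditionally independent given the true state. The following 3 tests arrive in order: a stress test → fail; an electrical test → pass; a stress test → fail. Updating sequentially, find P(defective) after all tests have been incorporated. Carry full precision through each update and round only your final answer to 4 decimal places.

Apply Bayes' rule sequentially, carrying P(defective) forward.
After a stress test='fail': P(defective) = 0.75·0.9000 / (0.75·0.9000 + 0.7·0.1000) ≈ 0.9060
After an electrical test='pass': P(defective) = 0.15·0.9060 / (0.15·0.9060 + 0.25·0.0940) ≈ 0.8526
After a stress test='fail': P(defective) = 0.75·0.8526 / (0.75·0.8526 + 0.7·0.1474) ≈ 0.8611

0.8611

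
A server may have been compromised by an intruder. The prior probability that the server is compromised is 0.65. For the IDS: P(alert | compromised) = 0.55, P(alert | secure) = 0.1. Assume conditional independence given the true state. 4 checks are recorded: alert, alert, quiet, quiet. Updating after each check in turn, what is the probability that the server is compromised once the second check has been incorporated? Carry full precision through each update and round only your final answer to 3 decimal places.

Each posterior becomes the prior for the next update.
After 'alert': P(compromised) = 0.55·0.6500 / (0.55·0.6500 + 0.1·0.3500) ≈ 0.9108
After 'alert': P(compromised) = 0.55·0.9108 / (0.55·0.9108 + 0.1·0.0892) ≈ 0.9825

0.983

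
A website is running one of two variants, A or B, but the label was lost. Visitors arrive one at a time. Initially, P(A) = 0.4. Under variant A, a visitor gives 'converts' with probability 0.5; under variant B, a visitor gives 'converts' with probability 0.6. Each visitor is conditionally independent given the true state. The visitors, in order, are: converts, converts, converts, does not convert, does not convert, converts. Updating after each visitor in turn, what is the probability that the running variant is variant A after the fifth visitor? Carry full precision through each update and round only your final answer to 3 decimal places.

After 'converts': P(A) = 0.5·0.4000 / (0.5·0.4000 + 0.6·0.6000) ≈ 0.3571
After 'converts': P(A) = 0.5·0.3571 / (0.5·0.3571 + 0.6·0.6429) ≈ 0.3165
After 'converts': P(A) = 0.5·0.3165 / (0.5·0.3165 + 0.6·0.6835) ≈ 0.2784
After 'does not convert': P(A) = 0.5·0.2784 / (0.5·0.2784 + 0.4·0.7216) ≈ 0.3254
After 'does not convert': P(A) = 0.5·0.3254 / (0.5·0.3254 + 0.4·0.6746) ≈ 0.3761

0.376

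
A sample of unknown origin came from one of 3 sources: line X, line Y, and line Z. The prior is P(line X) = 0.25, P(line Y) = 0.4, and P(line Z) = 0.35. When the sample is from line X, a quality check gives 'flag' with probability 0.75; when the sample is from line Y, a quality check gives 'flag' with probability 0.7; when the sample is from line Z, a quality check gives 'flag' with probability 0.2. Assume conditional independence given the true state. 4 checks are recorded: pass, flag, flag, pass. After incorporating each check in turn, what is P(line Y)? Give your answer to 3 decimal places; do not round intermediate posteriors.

0.498

After 'pass': normaliser = 0.25·0.2500 + 0.3·0.4000 + 0.8·0.3500; P(line X) ≈ 0.1351, P(line Y) ≈ 0.2595, P(line Z) ≈ 0.6054
After 'flag': normaliser = 0.75·0.1351 + 0.7·0.2595 + 0.2·0.6054; P(line X) ≈ 0.2508, P(line Y) ≈ 0.4495, P(line Z) ≈ 0.2997
After 'flag': normaliser = 0.75·0.2508 + 0.7·0.4495 + 0.2·0.2997; P(line X) ≈ 0.3343, P(line Y) ≈ 0.5592, P(line Z) ≈ 0.1065
After 'pass': normaliser = 0.25·0.3343 + 0.3·0.5592 + 0.8·0.1065; P(line X) ≈ 0.2484, P(line Y) ≈ 0.4985, P(line Z) ≈ 0.2532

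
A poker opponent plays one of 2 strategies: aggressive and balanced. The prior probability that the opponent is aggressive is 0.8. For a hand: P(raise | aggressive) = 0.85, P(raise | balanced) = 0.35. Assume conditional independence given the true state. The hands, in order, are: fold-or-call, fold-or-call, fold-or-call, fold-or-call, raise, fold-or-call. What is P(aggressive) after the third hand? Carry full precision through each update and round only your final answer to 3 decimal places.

Each posterior becomes the prior for the next update.
After 'fold-or-call': P(aggressive) = 0.15·0.8000 / (0.15·0.8000 + 0.65·0.2000) ≈ 0.4800
After 'fold-or-call': P(aggressive) = 0.15·0.4800 / (0.15·0.4800 + 0.65·0.5200) ≈ 0.1756
After 'fold-or-call': P(aggressive) = 0.15·0.1756 / (0.15·0.1756 + 0.65·0.8244) ≈ 0.0469

0.047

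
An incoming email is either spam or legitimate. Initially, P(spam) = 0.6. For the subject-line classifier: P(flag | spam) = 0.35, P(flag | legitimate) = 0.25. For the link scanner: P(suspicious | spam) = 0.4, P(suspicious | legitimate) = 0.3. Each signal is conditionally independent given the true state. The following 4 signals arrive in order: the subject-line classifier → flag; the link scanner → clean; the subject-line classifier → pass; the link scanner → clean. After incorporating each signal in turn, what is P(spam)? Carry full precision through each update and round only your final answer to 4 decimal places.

0.5721

After the subject-line classifier='flag': P(spam) = 0.35·0.6000 / (0.35·0.6000 + 0.25·0.4000) ≈ 0.6774
After the link scanner='clean': P(spam) = 0.6·0.6774 / (0.6·0.6774 + 0.7·0.3226) ≈ 0.6429
After the subject-line classifier='pass': P(spam) = 0.65·0.6429 / (0.65·0.6429 + 0.75·0.3571) ≈ 0.6094
After the link scanner='clean': P(spam) = 0.6·0.6094 / (0.6·0.6094 + 0.7·0.3906) ≈ 0.5721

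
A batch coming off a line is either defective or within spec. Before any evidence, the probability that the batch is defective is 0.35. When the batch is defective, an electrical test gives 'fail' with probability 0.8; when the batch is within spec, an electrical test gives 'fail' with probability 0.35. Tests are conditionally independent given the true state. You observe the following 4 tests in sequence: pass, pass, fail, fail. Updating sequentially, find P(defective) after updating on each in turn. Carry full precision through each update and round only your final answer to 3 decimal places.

0.210

After 'pass': P(defective) = 0.2·0.3500 / (0.2·0.3500 + 0.65·0.6500) ≈ 0.1421
After 'pass': P(defective) = 0.2·0.1421 / (0.2·0.1421 + 0.65·0.8579) ≈ 0.0485
After 'fail': P(defective) = 0.8·0.0485 / (0.8·0.0485 + 0.35·0.9515) ≈ 0.1044
After 'fail': P(defective) = 0.8·0.1044 / (0.8·0.1044 + 0.35·0.8956) ≈ 0.2103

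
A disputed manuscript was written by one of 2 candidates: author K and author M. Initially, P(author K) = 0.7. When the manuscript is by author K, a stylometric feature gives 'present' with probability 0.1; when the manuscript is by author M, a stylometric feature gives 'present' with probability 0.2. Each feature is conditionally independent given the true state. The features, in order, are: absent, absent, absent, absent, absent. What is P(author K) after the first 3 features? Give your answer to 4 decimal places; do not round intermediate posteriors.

After 'absent': P(author K) = 0.9·0.7000 / (0.9·0.7000 + 0.8·0.3000) ≈ 0.7241
After 'absent': P(author K) = 0.9·0.7241 / (0.9·0.7241 + 0.8·0.2759) ≈ 0.7470
After 'absent': P(author K) = 0.9·0.7470 / (0.9·0.7470 + 0.8·0.2530) ≈ 0.7686

0.7686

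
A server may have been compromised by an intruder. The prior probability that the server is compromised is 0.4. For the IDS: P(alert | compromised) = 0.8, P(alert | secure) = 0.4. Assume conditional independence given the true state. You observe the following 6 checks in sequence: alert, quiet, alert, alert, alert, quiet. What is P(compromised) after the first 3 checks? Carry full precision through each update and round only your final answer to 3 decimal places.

After 'alert': P(compromised) = 0.8·0.4000 / (0.8·0.4000 + 0.4·0.6000) ≈ 0.5714
After 'quiet': P(compromised) = 0.2·0.5714 / (0.2·0.5714 + 0.6·0.4286) ≈ 0.3077
After 'alert': P(compromised) = 0.8·0.3077 / (0.8·0.3077 + 0.4·0.6923) ≈ 0.4706

0.471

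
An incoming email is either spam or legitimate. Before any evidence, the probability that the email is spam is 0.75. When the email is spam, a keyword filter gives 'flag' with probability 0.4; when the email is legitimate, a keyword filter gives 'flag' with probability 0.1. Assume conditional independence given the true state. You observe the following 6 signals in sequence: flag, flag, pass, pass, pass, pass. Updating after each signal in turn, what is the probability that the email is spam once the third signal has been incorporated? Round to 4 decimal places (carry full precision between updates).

0.9697

Apply Bayes' rule sequentially, carrying P(spam) forward.
After 'flag': P(spam) = 0.4·0.7500 / (0.4·0.7500 + 0.1·0.2500) ≈ 0.9231
After 'flag': P(spam) = 0.4·0.9231 / (0.4·0.9231 + 0.1·0.0769) ≈ 0.9796
After 'pass': P(spam) = 0.6·0.9796 / (0.6·0.9796 + 0.9·0.0204) ≈ 0.9697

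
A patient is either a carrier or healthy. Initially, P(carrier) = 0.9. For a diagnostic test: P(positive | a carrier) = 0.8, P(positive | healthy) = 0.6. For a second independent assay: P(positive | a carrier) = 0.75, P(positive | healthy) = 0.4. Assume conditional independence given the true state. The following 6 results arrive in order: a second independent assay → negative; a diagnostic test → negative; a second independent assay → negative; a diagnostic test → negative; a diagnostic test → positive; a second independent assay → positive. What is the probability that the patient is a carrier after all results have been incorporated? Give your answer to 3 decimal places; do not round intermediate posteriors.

After a second independent assay='negative': P(carrier) = 0.25·0.9000 / (0.25·0.9000 + 0.6·0.1000) ≈ 0.7895
After a diagnostic test='negative': P(carrier) = 0.2·0.7895 / (0.2·0.7895 + 0.4·0.2105) ≈ 0.6522
After a second independent assay='negative': P(carrier) = 0.25·0.6522 / (0.25·0.6522 + 0.6·0.3478) ≈ 0.4386
After a diagnostic test='negative': P(carrier) = 0.2·0.4386 / (0.2·0.4386 + 0.4·0.5614) ≈ 0.2809
After a diagnostic test='positive': P(carrier) = 0.8·0.2809 / (0.8·0.2809 + 0.6·0.7191) ≈ 0.3425
After a second independent assay='positive': P(carrier) = 0.75·0.3425 / (0.75·0.3425 + 0.4·0.6575) ≈ 0.4941

0.494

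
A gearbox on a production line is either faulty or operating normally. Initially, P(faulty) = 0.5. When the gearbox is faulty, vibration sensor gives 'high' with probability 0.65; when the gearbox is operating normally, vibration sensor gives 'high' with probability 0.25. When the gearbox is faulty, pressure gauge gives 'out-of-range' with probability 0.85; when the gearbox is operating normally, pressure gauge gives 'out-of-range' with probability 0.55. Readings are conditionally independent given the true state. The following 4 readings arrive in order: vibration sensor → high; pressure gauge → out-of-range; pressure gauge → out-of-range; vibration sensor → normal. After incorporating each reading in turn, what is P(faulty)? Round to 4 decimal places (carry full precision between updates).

0.7435

Apply Bayes' rule sequentially, carrying P(faulty) forward.
After vibration sensor='high': P(faulty) = 0.65·0.5000 / (0.65·0.5000 + 0.25·0.5000) ≈ 0.7222
After pressure gauge='out-of-range': P(faulty) = 0.85·0.7222 / (0.85·0.7222 + 0.55·0.2778) ≈ 0.8007
After pressure gauge='out-of-range': P(faulty) = 0.85·0.8007 / (0.85·0.8007 + 0.55·0.1993) ≈ 0.8613
After vibration sensor='normal': P(faulty) = 0.35·0.8613 / (0.35·0.8613 + 0.75·0.1387) ≈ 0.7435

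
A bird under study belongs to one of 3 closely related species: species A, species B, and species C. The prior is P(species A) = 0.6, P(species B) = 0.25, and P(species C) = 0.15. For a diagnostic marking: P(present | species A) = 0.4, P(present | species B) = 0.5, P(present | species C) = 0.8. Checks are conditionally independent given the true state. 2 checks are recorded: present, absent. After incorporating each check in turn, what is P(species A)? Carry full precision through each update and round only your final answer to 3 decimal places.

0.625

After 'present': normaliser = 0.4·0.6000 + 0.5·0.2500 + 0.8·0.1500; P(species A) ≈ 0.4948, P(species B) ≈ 0.2577, P(species C) ≈ 0.2474
After 'absent': normaliser = 0.6·0.4948 + 0.5·0.2577 + 0.2·0.2474; P(species A) ≈ 0.6247, P(species B) ≈ 0.2711, P(species C) ≈ 0.1041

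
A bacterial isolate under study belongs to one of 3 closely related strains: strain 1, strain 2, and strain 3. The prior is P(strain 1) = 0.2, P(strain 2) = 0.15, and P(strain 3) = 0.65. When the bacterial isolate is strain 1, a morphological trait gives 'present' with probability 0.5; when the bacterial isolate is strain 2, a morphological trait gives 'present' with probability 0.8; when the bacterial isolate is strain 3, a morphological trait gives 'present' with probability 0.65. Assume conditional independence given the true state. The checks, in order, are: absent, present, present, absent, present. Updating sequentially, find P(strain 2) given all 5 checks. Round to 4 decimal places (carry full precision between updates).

0.0985

After 'absent': normaliser = 0.5·0.2000 + 0.2·0.1500 + 0.35·0.6500; P(strain 1) ≈ 0.2797, P(strain 2) ≈ 0.0839, P(strain 3) ≈ 0.6364
After 'present': normaliser = 0.5·0.2797 + 0.8·0.0839 + 0.65·0.6364; P(strain 1) ≈ 0.2254, P(strain 2) ≈ 0.1082, P(strain 3) ≈ 0.6665
After 'present': normaliser = 0.5·0.2254 + 0.8·0.1082 + 0.65·0.6665; P(strain 1) ≈ 0.1782, P(strain 2) ≈ 0.1368, P(strain 3) ≈ 0.6850
After 'absent': normaliser = 0.5·0.1782 + 0.2·0.1368 + 0.35·0.6850; P(strain 1) ≈ 0.2501, P(strain 2) ≈ 0.0768, P(strain 3) ≈ 0.6731
After 'present': normaliser = 0.5·0.2501 + 0.8·0.0768 + 0.65·0.6731; P(strain 1) ≈ 0.2004, P(strain 2) ≈ 0.0985, P(strain 3) ≈ 0.7011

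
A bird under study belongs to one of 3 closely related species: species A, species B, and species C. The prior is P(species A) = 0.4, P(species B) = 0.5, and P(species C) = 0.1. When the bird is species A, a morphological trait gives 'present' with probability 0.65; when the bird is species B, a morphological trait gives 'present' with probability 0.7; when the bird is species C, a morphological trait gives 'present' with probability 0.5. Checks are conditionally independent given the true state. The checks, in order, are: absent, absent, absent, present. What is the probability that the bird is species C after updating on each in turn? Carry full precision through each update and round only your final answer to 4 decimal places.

0.2328

After 'absent': normaliser = 0.35·0.4000 + 0.3·0.5000 + 0.5·0.1000; P(species A) ≈ 0.4118, P(species B) ≈ 0.4412, P(species C) ≈ 0.1471
After 'absent': normaliser = 0.35·0.4118 + 0.3·0.4412 + 0.5·0.1471; P(species A) ≈ 0.4118, P(species B) ≈ 0.3782, P(species C) ≈ 0.2101
After 'absent': normaliser = 0.35·0.4118 + 0.3·0.3782 + 0.5·0.2101; P(species A) ≈ 0.3975, P(species B) ≈ 0.3129, P(species C) ≈ 0.2897
After 'present': normaliser = 0.65·0.3975 + 0.7·0.3129 + 0.5·0.2897; P(species A) ≈ 0.4152, P(species B) ≈ 0.3520, P(species C) ≈ 0.2328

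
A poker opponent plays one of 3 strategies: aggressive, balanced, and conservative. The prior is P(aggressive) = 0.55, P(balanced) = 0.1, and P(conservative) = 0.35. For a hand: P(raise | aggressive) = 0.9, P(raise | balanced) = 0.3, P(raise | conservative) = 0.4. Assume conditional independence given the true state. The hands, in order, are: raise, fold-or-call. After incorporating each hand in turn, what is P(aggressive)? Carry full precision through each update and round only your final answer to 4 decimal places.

After 'raise': normaliser = 0.9·0.5500 + 0.3·0.1000 + 0.4·0.3500; P(aggressive) ≈ 0.7444, P(balanced) ≈ 0.0451, P(conservative) ≈ 0.2105
After 'fold-or-call': normaliser = 0.1·0.7444 + 0.7·0.0451 + 0.6·0.2105; P(aggressive) ≈ 0.3204, P(balanced) ≈ 0.1359, P(conservative) ≈ 0.5437

0.3204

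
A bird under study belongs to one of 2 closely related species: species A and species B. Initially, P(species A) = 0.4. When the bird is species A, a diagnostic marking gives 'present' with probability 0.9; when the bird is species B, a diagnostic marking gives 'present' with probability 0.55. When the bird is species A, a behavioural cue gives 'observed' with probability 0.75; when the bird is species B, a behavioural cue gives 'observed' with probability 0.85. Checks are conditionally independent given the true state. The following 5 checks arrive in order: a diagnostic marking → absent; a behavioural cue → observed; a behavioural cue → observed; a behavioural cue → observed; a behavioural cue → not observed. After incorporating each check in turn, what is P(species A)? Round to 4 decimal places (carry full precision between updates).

0.1450

Each posterior becomes the prior for the next update.
After a diagnostic marking='absent': P(species A) = 0.1·0.4000 / (0.1·0.4000 + 0.45·0.6000) ≈ 0.1290
After a behavioural cue='observed': P(species A) = 0.75·0.1290 / (0.75·0.1290 + 0.85·0.8710) ≈ 0.1156
After a behavioural cue='observed': P(species A) = 0.75·0.1156 / (0.75·0.1156 + 0.85·0.8844) ≈ 0.1034
After a behavioural cue='observed': P(species A) = 0.75·0.1034 / (0.75·0.1034 + 0.85·0.8966) ≈ 0.0924
After a behavioural cue='not observed': P(species A) = 0.25·0.0924 / (0.25·0.0924 + 0.15·0.9076) ≈ 0.1450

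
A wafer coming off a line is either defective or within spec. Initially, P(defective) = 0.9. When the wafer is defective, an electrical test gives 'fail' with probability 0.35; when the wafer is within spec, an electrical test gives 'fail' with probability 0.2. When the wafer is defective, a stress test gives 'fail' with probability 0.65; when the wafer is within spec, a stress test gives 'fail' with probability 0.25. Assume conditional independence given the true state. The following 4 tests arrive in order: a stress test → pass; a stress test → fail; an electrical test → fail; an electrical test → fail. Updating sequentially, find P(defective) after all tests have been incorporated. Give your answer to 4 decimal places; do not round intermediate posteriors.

After a stress test='pass': P(defective) = 0.35·0.9000 / (0.35·0.9000 + 0.75·0.1000) ≈ 0.8077
After a stress test='fail': P(defective) = 0.65·0.8077 / (0.65·0.8077 + 0.25·0.1923) ≈ 0.9161
After an electrical test='fail': P(defective) = 0.35·0.9161 / (0.35·0.9161 + 0.2·0.0839) ≈ 0.9503
After an electrical test='fail': P(defective) = 0.35·0.9503 / (0.35·0.9503 + 0.2·0.0497) ≈ 0.9710

0.9710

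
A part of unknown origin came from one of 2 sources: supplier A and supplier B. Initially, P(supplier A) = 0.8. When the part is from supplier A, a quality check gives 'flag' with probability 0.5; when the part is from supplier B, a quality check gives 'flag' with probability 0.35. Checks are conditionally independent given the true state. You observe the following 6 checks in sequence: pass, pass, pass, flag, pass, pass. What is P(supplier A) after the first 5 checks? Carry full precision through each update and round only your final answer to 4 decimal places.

Apply Bayes' rule sequentially, carrying P(supplier A) forward.
After 'pass': P(supplier A) = 0.5·0.8000 / (0.5·0.8000 + 0.65·0.2000) ≈ 0.7547
After 'pass': P(supplier A) = 0.5·0.7547 / (0.5·0.7547 + 0.65·0.2453) ≈ 0.7030
After 'pass': P(supplier A) = 0.5·0.7030 / (0.5·0.7030 + 0.65·0.2970) ≈ 0.6455
After 'flag': P(supplier A) = 0.5·0.6455 / (0.5·0.6455 + 0.35·0.3545) ≈ 0.7223
After 'pass': P(supplier A) = 0.5·0.7223 / (0.5·0.7223 + 0.65·0.2777) ≈ 0.6667

0.6667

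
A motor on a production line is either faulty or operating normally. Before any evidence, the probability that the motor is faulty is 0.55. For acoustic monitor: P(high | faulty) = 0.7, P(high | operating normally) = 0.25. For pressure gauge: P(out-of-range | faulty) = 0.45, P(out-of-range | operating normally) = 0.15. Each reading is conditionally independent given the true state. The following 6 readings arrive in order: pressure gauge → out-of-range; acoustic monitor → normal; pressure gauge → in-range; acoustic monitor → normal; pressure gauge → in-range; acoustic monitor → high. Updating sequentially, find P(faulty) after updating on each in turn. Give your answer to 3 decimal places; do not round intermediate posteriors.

0.407

After pressure gauge='out-of-range': P(faulty) = 0.45·0.5500 / (0.45·0.5500 + 0.15·0.4500) ≈ 0.7857
After acoustic monitor='normal': P(faulty) = 0.3·0.7857 / (0.3·0.7857 + 0.75·0.2143) ≈ 0.5946
After pressure gauge='in-range': P(faulty) = 0.55·0.5946 / (0.55·0.5946 + 0.85·0.4054) ≈ 0.4869
After acoustic monitor='normal': P(faulty) = 0.3·0.4869 / (0.3·0.4869 + 0.75·0.5131) ≈ 0.2752
After pressure gauge='in-range': P(faulty) = 0.55·0.2752 / (0.55·0.2752 + 0.85·0.7248) ≈ 0.1972
After acoustic monitor='high': P(faulty) = 0.7·0.1972 / (0.7·0.1972 + 0.25·0.8028) ≈ 0.4075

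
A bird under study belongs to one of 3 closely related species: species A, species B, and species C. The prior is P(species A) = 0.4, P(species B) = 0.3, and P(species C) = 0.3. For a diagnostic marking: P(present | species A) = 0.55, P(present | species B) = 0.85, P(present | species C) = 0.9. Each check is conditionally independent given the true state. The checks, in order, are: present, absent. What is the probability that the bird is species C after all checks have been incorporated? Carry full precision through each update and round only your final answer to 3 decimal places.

After 'present': normaliser = 0.55·0.4000 + 0.85·0.3000 + 0.9·0.3000; P(species A) ≈ 0.2953, P(species B) ≈ 0.3423, P(species C) ≈ 0.3624
After 'absent': normaliser = 0.45·0.2953 + 0.15·0.3423 + 0.1·0.3624; P(species A) ≈ 0.6027, P(species B) ≈ 0.2329, P(species C) ≈ 0.1644

0.164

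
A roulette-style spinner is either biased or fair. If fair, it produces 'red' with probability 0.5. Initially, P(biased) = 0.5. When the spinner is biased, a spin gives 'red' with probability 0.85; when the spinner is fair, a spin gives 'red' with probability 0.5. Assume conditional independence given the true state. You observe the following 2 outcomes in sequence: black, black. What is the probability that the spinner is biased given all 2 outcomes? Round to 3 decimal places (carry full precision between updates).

0.083

Each posterior becomes the prior for the next update.
After 'black': P(biased) = 0.15·0.5000 / (0.15·0.5000 + 0.5·0.5000) ≈ 0.2308
After 'black': P(biased) = 0.15·0.2308 / (0.15·0.2308 + 0.5·0.7692) ≈ 0.0826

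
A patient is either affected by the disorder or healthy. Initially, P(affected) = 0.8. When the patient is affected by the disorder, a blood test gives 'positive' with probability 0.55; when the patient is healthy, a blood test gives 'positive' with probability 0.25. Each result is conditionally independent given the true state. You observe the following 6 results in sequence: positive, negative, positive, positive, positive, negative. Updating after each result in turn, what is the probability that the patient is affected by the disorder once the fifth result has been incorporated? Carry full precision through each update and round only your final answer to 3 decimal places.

0.983

After 'positive': P(affected) = 0.55·0.8000 / (0.55·0.8000 + 0.25·0.2000) ≈ 0.8980
After 'negative': P(affected) = 0.45·0.8980 / (0.45·0.8980 + 0.75·0.1020) ≈ 0.8408
After 'positive': P(affected) = 0.55·0.8408 / (0.55·0.8408 + 0.25·0.1592) ≈ 0.9207
After 'positive': P(affected) = 0.55·0.9207 / (0.55·0.9207 + 0.25·0.0793) ≈ 0.9623
After 'positive': P(affected) = 0.55·0.9623 / (0.55·0.9623 + 0.25·0.0377) ≈ 0.9825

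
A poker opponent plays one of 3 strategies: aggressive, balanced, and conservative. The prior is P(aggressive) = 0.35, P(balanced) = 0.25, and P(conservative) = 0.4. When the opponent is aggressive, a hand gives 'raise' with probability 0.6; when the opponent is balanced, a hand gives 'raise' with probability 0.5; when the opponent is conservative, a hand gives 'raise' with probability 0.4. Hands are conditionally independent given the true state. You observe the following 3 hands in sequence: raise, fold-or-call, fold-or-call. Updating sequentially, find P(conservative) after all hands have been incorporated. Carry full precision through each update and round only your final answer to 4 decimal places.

After 'raise': normaliser = 0.6·0.3500 + 0.5·0.2500 + 0.4·0.4000; P(aggressive) ≈ 0.4242, P(balanced) ≈ 0.2525, P(conservative) ≈ 0.3232
After 'fold-or-call': normaliser = 0.4·0.4242 + 0.5·0.2525 + 0.6·0.3232; P(aggressive) ≈ 0.3464, P(balanced) ≈ 0.2577, P(conservative) ≈ 0.3959
After 'fold-or-call': normaliser = 0.4·0.3464 + 0.5·0.2577 + 0.6·0.3959; P(aggressive) ≈ 0.2744, P(balanced) ≈ 0.2552, P(conservative) ≈ 0.4704

0.4704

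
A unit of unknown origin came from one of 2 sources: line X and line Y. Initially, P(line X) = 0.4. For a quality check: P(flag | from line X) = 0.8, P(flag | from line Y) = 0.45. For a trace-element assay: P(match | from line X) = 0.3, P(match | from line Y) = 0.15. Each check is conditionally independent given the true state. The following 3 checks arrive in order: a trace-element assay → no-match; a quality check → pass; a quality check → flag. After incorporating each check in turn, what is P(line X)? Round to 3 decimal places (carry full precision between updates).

0.262

After a trace-element assay='no-match': P(line X) = 0.7·0.4000 / (0.7·0.4000 + 0.85·0.6000) ≈ 0.3544
After a quality check='pass': P(line X) = 0.2·0.3544 / (0.2·0.3544 + 0.55·0.6456) ≈ 0.1664
After a quality check='flag': P(line X) = 0.8·0.1664 / (0.8·0.1664 + 0.45·0.8336) ≈ 0.2620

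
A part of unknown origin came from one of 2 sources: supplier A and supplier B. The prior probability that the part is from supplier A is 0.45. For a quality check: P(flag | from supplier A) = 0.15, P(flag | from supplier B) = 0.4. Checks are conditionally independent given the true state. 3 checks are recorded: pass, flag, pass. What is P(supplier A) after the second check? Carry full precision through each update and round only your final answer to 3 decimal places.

After 'pass': P(supplier A) = 0.85·0.4500 / (0.85·0.4500 + 0.6·0.5500) ≈ 0.5368
After 'flag': P(supplier A) = 0.15·0.5368 / (0.15·0.5368 + 0.4·0.4632) ≈ 0.3030

0.303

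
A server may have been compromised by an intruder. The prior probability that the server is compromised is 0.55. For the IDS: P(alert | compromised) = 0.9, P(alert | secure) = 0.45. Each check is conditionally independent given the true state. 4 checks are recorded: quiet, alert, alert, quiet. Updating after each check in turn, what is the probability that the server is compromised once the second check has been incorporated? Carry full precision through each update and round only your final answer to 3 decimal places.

0.308

After 'quiet': P(compromised) = 0.1·0.5500 / (0.1·0.5500 + 0.55·0.4500) ≈ 0.1818
After 'alert': P(compromised) = 0.9·0.1818 / (0.9·0.1818 + 0.45·0.8182) ≈ 0.3077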